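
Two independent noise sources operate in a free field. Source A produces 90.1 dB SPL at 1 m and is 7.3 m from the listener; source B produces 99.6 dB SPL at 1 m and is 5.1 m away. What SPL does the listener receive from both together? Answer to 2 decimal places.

85.68 dB SPL

At the listener: L_A = 90.1 − 20·log₁₀(7.3) = 72.834 dB; L_B = 99.6 − 20·log₁₀(5.1) = 85.449 dB.
Combined: 10·log₁₀(10^(72.834/10)+10^(85.449/10)) = 85.68 dB SPL.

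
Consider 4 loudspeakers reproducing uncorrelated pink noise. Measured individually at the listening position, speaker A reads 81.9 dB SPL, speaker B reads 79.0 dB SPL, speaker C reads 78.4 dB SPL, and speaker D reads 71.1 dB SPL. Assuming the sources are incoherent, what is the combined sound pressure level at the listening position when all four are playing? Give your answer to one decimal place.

Add the sources as powers (linear), then convert back to dB:
L_total = 10·log₁₀(10^(81.9/10) + 10^(79.0/10) + 10^(78.4/10) + 10^(71.1/10)) = 10·log₁₀(316400000) = 85.0 dB SPL.

85.0 dB SPL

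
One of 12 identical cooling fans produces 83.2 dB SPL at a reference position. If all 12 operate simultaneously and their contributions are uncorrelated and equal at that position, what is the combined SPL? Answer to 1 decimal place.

94.0 dB SPL

12 equal incoherent sources raise the level by 10·log₁₀(12) = 10.79 dB.
L_total = 83.2 + 10.79 = 94.0 dB SPL.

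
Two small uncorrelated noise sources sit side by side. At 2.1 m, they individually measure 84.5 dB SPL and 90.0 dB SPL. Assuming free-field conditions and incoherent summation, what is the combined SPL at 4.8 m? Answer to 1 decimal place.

Combined at 2.1 m: 10·log₁₀(10^(84.5/10)+10^(90.0/10)) = 91.08 dB SPL.
Then apply −20·log₁₀(4.8/2.1) = -7.18 dB → 83.9 dB SPL.

83.9 dB SPL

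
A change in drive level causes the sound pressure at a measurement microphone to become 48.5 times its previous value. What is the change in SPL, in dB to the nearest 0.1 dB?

33.7 dB

Sound pressure is an amplitude quantity: ΔL = 20·log₁₀(p₂/p₁).
20·log₁₀(48.5) = 33.7 dB.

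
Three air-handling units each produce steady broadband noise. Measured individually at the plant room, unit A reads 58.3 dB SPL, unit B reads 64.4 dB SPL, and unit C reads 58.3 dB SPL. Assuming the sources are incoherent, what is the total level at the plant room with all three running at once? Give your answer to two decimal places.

Add the sources as powers (linear), then convert back to dB:
L_total = 10·log₁₀(10^(58.3/10) + 10^(64.4/10) + 10^(58.3/10)) = 10·log₁₀(4106000) = 66.13 dB SPL.

66.13 dB SPL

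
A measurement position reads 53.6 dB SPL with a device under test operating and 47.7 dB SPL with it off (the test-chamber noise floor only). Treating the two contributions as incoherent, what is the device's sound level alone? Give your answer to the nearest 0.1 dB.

52.3 dB SPL

Background correction is a power subtraction:
L_src = 10·log₁₀(10^(53.6/10) − 10^(47.7/10)) = 10·log₁₀(170200) = 52.3 dB SPL.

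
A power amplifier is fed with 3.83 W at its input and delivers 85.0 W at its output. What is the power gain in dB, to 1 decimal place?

Power ratio → dB uses the 10·log₁₀ form:
10·log₁₀(85.0/3.83) = 10·log₁₀(22.19) = 13.5 dB.

13.5 dB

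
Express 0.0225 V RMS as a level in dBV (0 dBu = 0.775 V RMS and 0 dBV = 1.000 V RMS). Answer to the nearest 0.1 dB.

dBV = 20·log₁₀(V / 1.000 V).
20·log₁₀(0.0225/1.000) = -33.0 dBV.

-33.0 dBV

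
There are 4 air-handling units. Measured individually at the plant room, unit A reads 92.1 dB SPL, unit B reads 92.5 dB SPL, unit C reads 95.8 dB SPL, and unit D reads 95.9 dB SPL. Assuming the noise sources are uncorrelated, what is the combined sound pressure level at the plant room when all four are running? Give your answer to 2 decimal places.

100.45 dB SPL

Add the sources as powers (linear), then convert back to dB:
L_total = 10·log₁₀(10^(92.1/10) + 10^(92.5/10) + 10^(95.8/10) + 10^(95.9/10)) = 10·log₁₀(11092000000) = 100.45 dB SPL.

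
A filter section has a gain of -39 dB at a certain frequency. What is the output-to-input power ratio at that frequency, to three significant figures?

Power ratio = 10^(dB/10).
10^(-39/10) = 10^(-3.900) = 0.000126.

0.000126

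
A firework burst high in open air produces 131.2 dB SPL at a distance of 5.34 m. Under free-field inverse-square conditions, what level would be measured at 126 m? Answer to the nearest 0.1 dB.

Inverse-square spreading gives ΔL = −20·log₁₀(d₂/d₁).
ΔL = −20·log₁₀(126/5.34) = -27.46 dB, so L₂ = 131.2 + (-27.46) = 103.7 dB SPL.

103.7 dB SPL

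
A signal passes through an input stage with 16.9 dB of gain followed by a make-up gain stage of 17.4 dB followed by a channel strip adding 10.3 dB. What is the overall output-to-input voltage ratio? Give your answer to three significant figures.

170

Net gain = 16.9 + 17.4 + 10.3 = 44.6 dB.
Voltage ratio = 10^(44.6/20) = 170.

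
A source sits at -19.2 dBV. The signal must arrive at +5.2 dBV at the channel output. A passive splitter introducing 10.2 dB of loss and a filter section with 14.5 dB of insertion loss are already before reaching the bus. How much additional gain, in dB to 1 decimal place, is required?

49.1 dB

The required make-up gain is the shortfall in the dB sum.
G = +5.2 − (-19.2) + 10.2 + 14.5 = 49.1 dB.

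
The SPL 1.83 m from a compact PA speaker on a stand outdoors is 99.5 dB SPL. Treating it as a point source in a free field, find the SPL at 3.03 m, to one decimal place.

95.1 dB SPL

Inverse-square spreading gives ΔL = −20·log₁₀(d₂/d₁).
ΔL = −20·log₁₀(3.03/1.83) = -4.38 dB, so L₂ = 99.5 + (-4.38) = 95.1 dB SPL.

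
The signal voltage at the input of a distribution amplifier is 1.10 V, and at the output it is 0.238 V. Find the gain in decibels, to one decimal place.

-13.3 dB

For a voltage ratio, dB = 20·log₁₀(V₂/V₁).
20·log₁₀(0.238/1.10) = 20·log₁₀(0.2164) = -13.3 dB.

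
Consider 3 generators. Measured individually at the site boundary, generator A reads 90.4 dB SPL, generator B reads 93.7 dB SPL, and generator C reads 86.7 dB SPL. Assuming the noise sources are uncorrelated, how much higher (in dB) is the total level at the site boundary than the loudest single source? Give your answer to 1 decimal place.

2.2 dB

Incoherent sources sum as intensities:
L_total = 10·log₁₀(10^(90.4/10) + 10^(93.7/10) + 10^(86.7/10)) = 95.92 dB SPL.
Excess over the loudest (93.7 dB): 95.92 − 93.7 = 2.2 dB.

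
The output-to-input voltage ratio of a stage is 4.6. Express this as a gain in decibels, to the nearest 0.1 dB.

Voltage ratio → dB uses the 20·log₁₀ form:
20·log₁₀(4.6) = 13.3 dB.

13.3 dB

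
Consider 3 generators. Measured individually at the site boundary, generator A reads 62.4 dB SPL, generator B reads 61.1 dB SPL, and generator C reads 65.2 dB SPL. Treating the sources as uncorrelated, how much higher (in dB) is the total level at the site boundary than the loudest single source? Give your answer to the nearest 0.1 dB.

Uncorrelated sources add in intensity (power), not in dB.
L_total = 10·log₁₀(10^(62.4/10) + 10^(61.1/10) + 10^(65.2/10)) = 68.02 dB SPL.
Excess over the loudest (65.2 dB): 68.02 − 65.2 = 2.8 dB.

2.8 dB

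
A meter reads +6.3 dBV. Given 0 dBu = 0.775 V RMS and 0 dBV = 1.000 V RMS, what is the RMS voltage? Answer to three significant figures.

2.07 V

V = 1.000 V × 10^(+6.3/20).
= 1.000 × 2.065 = 2.07 V.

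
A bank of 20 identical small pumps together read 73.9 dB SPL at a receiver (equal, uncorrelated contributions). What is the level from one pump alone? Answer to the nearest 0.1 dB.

20 equal incoherent sources add 10·log₁₀(20) = 13.01 dB over one source.
L_one = 73.9 − 13.01 = 60.9 dB SPL.

60.9 dB SPL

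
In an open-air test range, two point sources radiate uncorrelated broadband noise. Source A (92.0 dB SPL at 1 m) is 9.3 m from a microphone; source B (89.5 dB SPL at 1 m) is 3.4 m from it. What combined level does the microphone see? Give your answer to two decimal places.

At the listener: L_A = 92.0 − 20·log₁₀(9.3) = 72.630 dB; L_B = 89.5 − 20·log₁₀(3.4) = 78.870 dB.
Combined: 10·log₁₀(10^(72.630/10)+10^(78.870/10)) = 79.80 dB SPL.

79.80 dB SPL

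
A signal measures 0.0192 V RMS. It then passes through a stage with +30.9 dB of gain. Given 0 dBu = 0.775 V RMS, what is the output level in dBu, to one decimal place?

-1.2 dBu

Input level: 20·log₁₀(0.0192/0.775) = -32.12 dBu.
Output: -32.12 + 30.9 = -1.2 dBu.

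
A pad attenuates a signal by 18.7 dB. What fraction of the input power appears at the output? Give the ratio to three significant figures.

Power ratio = 10^(dB/10).
10^(-18.7/10) = 10^(-1.870) = 0.0135.

0.0135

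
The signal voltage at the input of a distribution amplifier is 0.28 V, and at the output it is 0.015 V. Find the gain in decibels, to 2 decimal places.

-25.42 dB

Voltage is an amplitude quantity, so gain = 20·log₁₀(V_out/V_in).
20·log₁₀(0.015/0.28) = 20·log₁₀(0.05357) = -25.42 dB.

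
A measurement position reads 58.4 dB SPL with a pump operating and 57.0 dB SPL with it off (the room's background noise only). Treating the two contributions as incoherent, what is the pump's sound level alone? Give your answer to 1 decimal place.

Background correction is a power subtraction:
L_src = 10·log₁₀(10^(58.4/10) − 10^(57.0/10)) = 10·log₁₀(190600) = 52.8 dB SPL.

52.8 dB SPL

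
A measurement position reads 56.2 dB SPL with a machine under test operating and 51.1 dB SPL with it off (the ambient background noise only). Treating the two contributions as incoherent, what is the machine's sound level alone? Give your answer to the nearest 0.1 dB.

54.6 dB SPL

Subtract intensities: L_src = 10·log₁₀(10^(L_total/10) − 10^(L_bg/10)).
L_src = 10·log₁₀(10^(56.2/10) − 10^(51.1/10)) = 10·log₁₀(288000) = 54.6 dB SPL.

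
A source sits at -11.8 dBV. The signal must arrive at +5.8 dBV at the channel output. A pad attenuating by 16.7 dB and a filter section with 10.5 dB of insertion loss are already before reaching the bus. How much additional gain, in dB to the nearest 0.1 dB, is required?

44.8 dB

The required make-up gain is the shortfall in the dB sum.
G = +5.8 − (-11.8) + 16.7 + 10.5 = 44.8 dB.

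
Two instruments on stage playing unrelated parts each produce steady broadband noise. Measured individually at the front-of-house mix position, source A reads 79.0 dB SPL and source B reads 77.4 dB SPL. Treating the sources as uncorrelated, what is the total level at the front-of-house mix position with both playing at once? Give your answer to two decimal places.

Incoherent sources sum as intensities:
L_total = 10·log₁₀(10^(79.0/10) + 10^(77.4/10)) = 10·log₁₀(134400000) = 81.28 dB SPL.

81.28 dB SPL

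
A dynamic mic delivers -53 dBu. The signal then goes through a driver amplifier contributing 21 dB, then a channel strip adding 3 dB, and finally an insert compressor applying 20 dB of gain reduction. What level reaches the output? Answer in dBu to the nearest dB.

-49 dBu

In dB, series stages simply add:
-53 + 21 + 3 − 20 = -49 dBu.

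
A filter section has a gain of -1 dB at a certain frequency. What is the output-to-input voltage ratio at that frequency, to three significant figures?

Voltage ratio = 10^(dB/20).
10^(-1/20) = 10^(-0.05000) = 0.891.

0.891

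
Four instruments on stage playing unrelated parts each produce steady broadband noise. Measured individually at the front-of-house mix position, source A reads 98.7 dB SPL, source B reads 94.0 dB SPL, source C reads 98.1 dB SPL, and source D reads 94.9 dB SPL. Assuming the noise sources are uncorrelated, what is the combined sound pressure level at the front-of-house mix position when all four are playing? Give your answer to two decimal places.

102.89 dB SPL

Uncorrelated sources add in intensity (power), not in dB.
L_total = 10·log₁₀(10^(98.7/10) + 10^(94.0/10) + 10^(98.1/10) + 10^(94.9/10)) = 10·log₁₀(19472000000) = 102.89 dB SPL.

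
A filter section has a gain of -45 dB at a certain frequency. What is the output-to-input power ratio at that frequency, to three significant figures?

0.0000316

Power ratio = 10^(dB/10).
10^(-45/10) = 10^(-4.500) = 0.0000316.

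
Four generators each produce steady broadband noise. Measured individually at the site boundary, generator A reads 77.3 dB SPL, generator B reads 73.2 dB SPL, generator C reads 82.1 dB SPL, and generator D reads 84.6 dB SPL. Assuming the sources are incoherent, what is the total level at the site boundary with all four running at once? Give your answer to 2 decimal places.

Incoherent sources sum as intensities:
L_total = 10·log₁₀(10^(77.3/10) + 10^(73.2/10) + 10^(82.1/10) + 10^(84.6/10)) = 10·log₁₀(525200000) = 87.20 dB SPL.

87.20 dB SPL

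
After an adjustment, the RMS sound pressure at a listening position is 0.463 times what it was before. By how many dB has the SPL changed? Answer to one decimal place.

SPL change from a pressure ratio uses the 20·log₁₀ form:
20·log₁₀(0.463) = -6.7 dB.

-6.7 dB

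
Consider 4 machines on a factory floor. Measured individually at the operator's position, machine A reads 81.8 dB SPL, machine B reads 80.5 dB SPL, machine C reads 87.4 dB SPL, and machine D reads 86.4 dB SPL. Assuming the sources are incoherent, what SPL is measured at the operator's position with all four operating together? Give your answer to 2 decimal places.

Incoherent sources sum as intensities:
L_total = 10·log₁₀(10^(81.8/10) + 10^(80.5/10) + 10^(87.4/10) + 10^(86.4/10)) = 10·log₁₀(1250000000) = 90.97 dB SPL.

90.97 dB SPL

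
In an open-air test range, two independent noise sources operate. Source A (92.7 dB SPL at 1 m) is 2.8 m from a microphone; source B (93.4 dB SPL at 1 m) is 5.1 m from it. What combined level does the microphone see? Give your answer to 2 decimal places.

85.07 dB SPL

At the listener: L_A = 92.7 − 20·log₁₀(2.8) = 83.757 dB; L_B = 93.4 − 20·log₁₀(5.1) = 79.249 dB.
Combined: 10·log₁₀(10^(83.757/10)+10^(79.249/10)) = 85.07 dB SPL.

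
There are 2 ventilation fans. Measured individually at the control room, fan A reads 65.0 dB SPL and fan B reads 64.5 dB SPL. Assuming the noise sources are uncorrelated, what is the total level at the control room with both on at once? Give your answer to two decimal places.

67.77 dB SPL

Uncorrelated sources add in intensity (power), not in dB.
L_total = 10·log₁₀(10^(65.0/10) + 10^(64.5/10)) = 10·log₁₀(5981000) = 67.77 dB SPL.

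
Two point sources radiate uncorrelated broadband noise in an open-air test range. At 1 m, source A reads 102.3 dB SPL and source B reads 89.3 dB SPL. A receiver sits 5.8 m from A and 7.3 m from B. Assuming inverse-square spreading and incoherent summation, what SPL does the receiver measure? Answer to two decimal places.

At the listener: L_A = 102.3 − 20·log₁₀(5.8) = 87.031 dB; L_B = 89.3 − 20·log₁₀(7.3) = 72.034 dB.
Combined: 10·log₁₀(10^(87.031/10)+10^(72.034/10)) = 87.17 dB SPL.

87.17 dB SPL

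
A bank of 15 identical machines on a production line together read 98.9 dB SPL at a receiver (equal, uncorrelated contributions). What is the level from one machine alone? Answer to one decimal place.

15 equal incoherent sources add 10·log₁₀(15) = 11.76 dB over one source.
L_one = 98.9 − 11.76 = 87.1 dB SPL.

87.1 dB SPL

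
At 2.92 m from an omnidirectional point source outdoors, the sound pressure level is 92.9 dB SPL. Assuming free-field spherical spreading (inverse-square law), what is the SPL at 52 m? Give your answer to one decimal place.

67.9 dB SPL

Inverse-square spreading gives ΔL = −20·log₁₀(d₂/d₁).
ΔL = −20·log₁₀(52/2.92) = -25.01 dB, so L₂ = 92.9 + (-25.01) = 67.9 dB SPL.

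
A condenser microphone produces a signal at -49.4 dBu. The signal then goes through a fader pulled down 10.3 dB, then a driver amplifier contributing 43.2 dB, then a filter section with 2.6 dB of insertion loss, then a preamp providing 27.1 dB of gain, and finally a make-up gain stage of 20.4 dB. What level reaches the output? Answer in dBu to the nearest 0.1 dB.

+28.4 dBu

Cascaded gains and losses add directly in dB.
-49.4 − 10.3 + 43.2 − 2.6 + 27.1 + 20.4 = +28.4 dBu.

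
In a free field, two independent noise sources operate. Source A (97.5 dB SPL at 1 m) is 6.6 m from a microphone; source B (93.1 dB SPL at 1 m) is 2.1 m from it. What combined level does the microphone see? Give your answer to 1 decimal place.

87.7 dB SPL

At the listener: L_A = 97.5 − 20·log₁₀(6.6) = 81.11 dB; L_B = 93.1 − 20·log₁₀(2.1) = 86.66 dB.
Combined: 10·log₁₀(10^(81.11/10)+10^(86.66/10)) = 87.7 dB SPL.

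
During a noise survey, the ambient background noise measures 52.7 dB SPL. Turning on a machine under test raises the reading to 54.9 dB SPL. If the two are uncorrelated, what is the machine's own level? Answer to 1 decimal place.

50.9 dB SPL

Subtract intensities: L_src = 10·log₁₀(10^(L_total/10) − 10^(L_bg/10)).
L_src = 10·log₁₀(10^(54.9/10) − 10^(52.7/10)) = 10·log₁₀(122800) = 50.9 dB SPL.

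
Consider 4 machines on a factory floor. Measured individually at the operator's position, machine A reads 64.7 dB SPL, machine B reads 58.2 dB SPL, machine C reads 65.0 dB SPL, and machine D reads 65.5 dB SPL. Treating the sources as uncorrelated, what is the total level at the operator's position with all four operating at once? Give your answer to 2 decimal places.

70.14 dB SPL

Uncorrelated sources add in intensity (power), not in dB.
L_total = 10·log₁₀(10^(64.7/10) + 10^(58.2/10) + 10^(65.0/10) + 10^(65.5/10)) = 10·log₁₀(10320000) = 70.14 dB SPL.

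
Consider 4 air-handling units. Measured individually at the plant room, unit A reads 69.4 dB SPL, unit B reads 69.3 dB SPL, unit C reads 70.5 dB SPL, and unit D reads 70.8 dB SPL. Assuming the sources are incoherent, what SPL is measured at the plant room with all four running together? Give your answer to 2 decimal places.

Uncorrelated sources add in intensity (power), not in dB.
L_total = 10·log₁₀(10^(69.4/10) + 10^(69.3/10) + 10^(70.5/10) + 10^(70.8/10)) = 10·log₁₀(40460000) = 76.07 dB SPL.

76.07 dB SPL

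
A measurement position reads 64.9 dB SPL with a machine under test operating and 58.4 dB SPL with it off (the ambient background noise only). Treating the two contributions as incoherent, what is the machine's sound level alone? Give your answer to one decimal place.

Background correction is a power subtraction:
L_src = 10·log₁₀(10^(64.9/10) − 10^(58.4/10)) = 10·log₁₀(2398000) = 63.8 dB SPL.

63.8 dB SPL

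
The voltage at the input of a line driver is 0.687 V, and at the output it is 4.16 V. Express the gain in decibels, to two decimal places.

15.64 dB

Voltage ratio → dB uses the 20·log₁₀ form:
20·log₁₀(4.16/0.687) = 20·log₁₀(6.055) = 15.64 dB.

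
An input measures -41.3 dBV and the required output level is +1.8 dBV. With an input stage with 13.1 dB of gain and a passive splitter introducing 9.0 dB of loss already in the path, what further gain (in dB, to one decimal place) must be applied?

39.0 dB

The required make-up gain is the shortfall in the dB sum.
G = +1.8 − (-41.3) − 13.1 + 9.0 = 39.0 dB.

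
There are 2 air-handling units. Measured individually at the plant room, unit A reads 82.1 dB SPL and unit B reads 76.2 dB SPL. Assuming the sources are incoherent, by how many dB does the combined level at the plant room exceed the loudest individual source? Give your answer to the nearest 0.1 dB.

Incoherent sources sum as intensities:
L_total = 10·log₁₀(10^(82.1/10) + 10^(76.2/10)) = 83.09 dB SPL.
Excess over the loudest (82.1 dB): 83.09 − 82.1 = 1.0 dB.

1.0 dB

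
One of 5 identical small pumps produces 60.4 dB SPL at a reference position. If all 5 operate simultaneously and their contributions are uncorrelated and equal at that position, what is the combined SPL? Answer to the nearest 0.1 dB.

5 equal incoherent sources raise the level by 10·log₁₀(5) = 6.99 dB.
L_total = 60.4 + 6.99 = 67.4 dB SPL.

67.4 dB SPL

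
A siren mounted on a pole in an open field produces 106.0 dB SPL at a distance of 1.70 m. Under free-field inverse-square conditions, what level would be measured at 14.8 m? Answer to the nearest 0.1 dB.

87.2 dB SPL

Free-field point source: level drops by 20·log₁₀ of the distance ratio.
ΔL = −20·log₁₀(14.8/1.70) = -18.80 dB, so L₂ = 106.0 + (-18.80) = 87.2 dB SPL.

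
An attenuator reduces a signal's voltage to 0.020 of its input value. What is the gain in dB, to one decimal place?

-34.0 dB

Voltage ratio → dB uses the 20·log₁₀ form:
20·log₁₀(0.020) = -34.0 dB.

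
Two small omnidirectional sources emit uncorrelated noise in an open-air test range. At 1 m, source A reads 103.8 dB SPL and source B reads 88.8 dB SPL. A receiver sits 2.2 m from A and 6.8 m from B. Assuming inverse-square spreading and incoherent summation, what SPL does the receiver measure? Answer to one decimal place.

97.0 dB SPL

At the listener: L_A = 103.8 − 20·log₁₀(2.2) = 96.95 dB; L_B = 88.8 − 20·log₁₀(6.8) = 72.15 dB.
Combined: 10·log₁₀(10^(96.95/10)+10^(72.15/10)) = 97.0 dB SPL.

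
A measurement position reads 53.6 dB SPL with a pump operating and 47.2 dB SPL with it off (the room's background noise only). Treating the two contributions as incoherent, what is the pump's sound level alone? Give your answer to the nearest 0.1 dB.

52.5 dB SPL

Remove the background by subtracting linear intensities:
L_src = 10·log₁₀(10^(53.6/10) − 10^(47.2/10)) = 10·log₁₀(176600) = 52.5 dB SPL.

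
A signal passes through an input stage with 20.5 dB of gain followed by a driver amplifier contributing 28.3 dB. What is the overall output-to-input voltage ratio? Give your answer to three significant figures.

275

Net gain = 20.5 + 28.3 = 48.8 dB.
Voltage ratio = 10^(48.8/20) = 275.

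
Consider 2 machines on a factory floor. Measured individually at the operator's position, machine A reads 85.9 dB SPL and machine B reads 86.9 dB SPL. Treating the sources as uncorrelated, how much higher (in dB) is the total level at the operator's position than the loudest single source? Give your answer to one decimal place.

2.5 dB

Incoherent sources sum as intensities:
L_total = 10·log₁₀(10^(85.9/10) + 10^(86.9/10)) = 89.44 dB SPL.
Excess over the loudest (86.9 dB): 89.44 − 86.9 = 2.5 dB.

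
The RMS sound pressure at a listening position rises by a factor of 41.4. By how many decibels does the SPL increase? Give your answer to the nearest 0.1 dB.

32.3 dB

Sound pressure is an amplitude quantity: ΔL = 20·log₁₀(p₂/p₁).
20·log₁₀(41.4) = 32.3 dB.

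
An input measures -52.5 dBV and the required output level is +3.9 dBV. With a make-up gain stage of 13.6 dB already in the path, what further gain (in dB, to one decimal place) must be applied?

The required make-up gain is the shortfall in the dB sum.
G = +3.9 − (-52.5) − 13.6 = 42.8 dB.

42.8 dB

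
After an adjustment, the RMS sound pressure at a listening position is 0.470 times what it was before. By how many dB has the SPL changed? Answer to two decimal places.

Sound pressure is an amplitude quantity: ΔL = 20·log₁₀(p₂/p₁).
20·log₁₀(0.470) = -6.56 dB.

-6.56 dB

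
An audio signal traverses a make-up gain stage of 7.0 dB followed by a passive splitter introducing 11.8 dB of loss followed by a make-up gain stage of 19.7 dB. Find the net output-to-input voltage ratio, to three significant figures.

Net gain = 7.0 + (−11.8) + 19.7 = 14.9 dB.
Voltage ratio = 10^(14.9/20) = 5.56.

5.56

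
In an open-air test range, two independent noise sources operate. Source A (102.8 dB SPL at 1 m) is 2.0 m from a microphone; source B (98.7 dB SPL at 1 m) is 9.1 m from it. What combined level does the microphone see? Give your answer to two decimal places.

At the listener: L_A = 102.8 − 20·log₁₀(2.0) = 96.779 dB; L_B = 98.7 − 20·log₁₀(9.1) = 79.519 dB.
Combined: 10·log₁₀(10^(96.779/10)+10^(79.519/10)) = 96.86 dB SPL.

96.86 dB SPL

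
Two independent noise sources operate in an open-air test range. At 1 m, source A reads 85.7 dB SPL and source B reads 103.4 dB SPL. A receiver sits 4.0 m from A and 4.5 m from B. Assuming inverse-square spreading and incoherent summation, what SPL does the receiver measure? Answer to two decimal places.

90.43 dB SPL

At the listener: L_A = 85.7 − 20·log₁₀(4.0) = 73.659 dB; L_B = 103.4 − 20·log₁₀(4.5) = 90.336 dB.
Combined: 10·log₁₀(10^(73.659/10)+10^(90.336/10)) = 90.43 dB SPL.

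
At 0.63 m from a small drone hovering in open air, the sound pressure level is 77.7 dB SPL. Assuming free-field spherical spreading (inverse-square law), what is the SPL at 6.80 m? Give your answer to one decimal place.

57.0 dB SPL

Inverse-square spreading gives ΔL = −20·log₁₀(d₂/d₁).
ΔL = −20·log₁₀(6.80/0.63) = -20.66 dB, so L₂ = 77.7 + (-20.66) = 57.0 dB SPL.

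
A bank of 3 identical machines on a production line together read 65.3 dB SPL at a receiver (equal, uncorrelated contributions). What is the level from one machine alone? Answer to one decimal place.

3 equal incoherent sources add 10·log₁₀(3) = 4.77 dB over one source.
L_one = 65.3 − 4.77 = 60.5 dB SPL.

60.5 dB SPL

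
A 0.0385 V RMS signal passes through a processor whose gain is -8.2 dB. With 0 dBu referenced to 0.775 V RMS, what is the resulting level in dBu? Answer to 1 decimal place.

-34.3 dBu

Input level: 20·log₁₀(0.0385/0.775) = -26.08 dBu.
Output: -26.08 − 8.2 = -34.3 dBu.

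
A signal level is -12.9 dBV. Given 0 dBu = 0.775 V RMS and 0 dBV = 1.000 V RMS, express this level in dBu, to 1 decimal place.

-10.7 dBu

The offset between the scales is 20·log₁₀(0.775/1.000) = −2.214 dB.
So dBu = -12.9 + 2.214 = -10.7 dBu.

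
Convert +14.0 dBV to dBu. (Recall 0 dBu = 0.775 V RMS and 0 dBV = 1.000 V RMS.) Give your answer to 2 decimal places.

The offset between the scales is 20·log₁₀(0.775/1.000) = −2.214 dB.
So dBu = +14.0 + 2.214 = +16.21 dBu.

+16.21 dBu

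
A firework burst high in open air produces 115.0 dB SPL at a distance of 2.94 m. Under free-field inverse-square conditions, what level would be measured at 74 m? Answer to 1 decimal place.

87.0 dB SPL

For a point source in a free field, ΔL = −20·log₁₀(d₂/d₁).
ΔL = −20·log₁₀(74/2.94) = -28.02 dB, so L₂ = 115.0 + (-28.02) = 87.0 dB SPL.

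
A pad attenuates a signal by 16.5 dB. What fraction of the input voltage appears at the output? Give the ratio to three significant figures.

Voltage ratio = 10^(dB/20).
10^(-16.5/20) = 10^(-0.8250) = 0.150.

0.150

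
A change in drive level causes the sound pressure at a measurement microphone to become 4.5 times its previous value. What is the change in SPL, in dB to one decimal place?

Sound pressure is an amplitude quantity: ΔL = 20·log₁₀(p₂/p₁).
20·log₁₀(4.5) = 13.1 dB.

13.1 dB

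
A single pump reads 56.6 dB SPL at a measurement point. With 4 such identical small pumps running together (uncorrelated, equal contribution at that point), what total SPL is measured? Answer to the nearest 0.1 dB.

4 equal incoherent sources raise the level by 10·log₁₀(4) = 6.02 dB.
L_total = 56.6 + 6.02 = 62.6 dB SPL.

62.6 dB SPL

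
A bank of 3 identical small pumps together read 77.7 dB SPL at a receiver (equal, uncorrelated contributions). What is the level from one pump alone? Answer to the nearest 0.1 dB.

3 equal incoherent sources add 10·log₁₀(3) = 4.77 dB over one source.
L_one = 77.7 − 4.77 = 72.9 dB SPL.

72.9 dB SPL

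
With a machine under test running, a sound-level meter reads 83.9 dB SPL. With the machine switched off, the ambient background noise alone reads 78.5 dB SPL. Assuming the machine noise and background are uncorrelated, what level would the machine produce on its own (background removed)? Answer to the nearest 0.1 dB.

82.4 dB SPL

Remove the background by subtracting linear intensities:
L_src = 10·log₁₀(10^(83.9/10) − 10^(78.5/10)) = 10·log₁₀(174700000) = 82.4 dB SPL.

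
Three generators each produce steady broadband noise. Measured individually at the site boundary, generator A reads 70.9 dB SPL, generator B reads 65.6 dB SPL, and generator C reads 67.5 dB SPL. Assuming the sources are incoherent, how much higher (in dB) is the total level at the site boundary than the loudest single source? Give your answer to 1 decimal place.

2.4 dB

Incoherent sources sum as intensities:
L_total = 10·log₁₀(10^(70.9/10) + 10^(65.6/10) + 10^(67.5/10)) = 73.34 dB SPL.
Excess over the loudest (70.9 dB): 73.34 − 70.9 = 2.4 dB.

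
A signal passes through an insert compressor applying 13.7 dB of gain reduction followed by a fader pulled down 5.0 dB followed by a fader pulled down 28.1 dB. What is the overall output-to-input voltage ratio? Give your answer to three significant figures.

0.00457

Net gain = (−13.7) + (−5.0) + (−28.1) = -46.8 dB.
Voltage ratio = 10^(-46.8/20) = 0.00457.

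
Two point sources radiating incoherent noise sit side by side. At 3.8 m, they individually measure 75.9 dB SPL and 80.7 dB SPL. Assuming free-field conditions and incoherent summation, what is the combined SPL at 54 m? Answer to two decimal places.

58.89 dB SPL

Combined at 3.8 m: 10·log₁₀(10^(75.9/10)+10^(80.7/10)) = 81.942 dB SPL.
Then apply −20·log₁₀(54/3.8) = -23.052 dB → 58.89 dB SPL.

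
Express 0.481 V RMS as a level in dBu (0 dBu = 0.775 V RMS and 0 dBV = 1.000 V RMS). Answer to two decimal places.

-4.14 dBu

dBu = 20·log₁₀(V / 0.775 V).
20·log₁₀(0.481/0.775) = -4.14 dBu.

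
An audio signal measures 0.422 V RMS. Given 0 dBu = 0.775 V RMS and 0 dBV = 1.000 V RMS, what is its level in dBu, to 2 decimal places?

dBu = 20·log₁₀(V / 0.775 V).
20·log₁₀(0.422/0.775) = -5.28 dBu.

-5.28 dBu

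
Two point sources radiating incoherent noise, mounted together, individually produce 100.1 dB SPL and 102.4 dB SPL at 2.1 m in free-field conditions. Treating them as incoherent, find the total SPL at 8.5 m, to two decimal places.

Combined at 2.1 m: 10·log₁₀(10^(100.1/10)+10^(102.4/10)) = 104.411 dB SPL.
Then apply −20·log₁₀(8.5/2.1) = -12.144 dB → 92.27 dB SPL.

92.27 dB SPL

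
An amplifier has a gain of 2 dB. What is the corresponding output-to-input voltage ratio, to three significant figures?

Voltage ratio = 10^(dB/20).
10^(2/20) = 10^(0.1000) = 1.26.

1.26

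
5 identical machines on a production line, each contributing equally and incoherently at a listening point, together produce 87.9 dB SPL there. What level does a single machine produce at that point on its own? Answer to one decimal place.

5 equal incoherent sources add 10·log₁₀(5) = 6.99 dB over one source.
L_one = 87.9 − 6.99 = 80.9 dB SPL.

80.9 dB SPL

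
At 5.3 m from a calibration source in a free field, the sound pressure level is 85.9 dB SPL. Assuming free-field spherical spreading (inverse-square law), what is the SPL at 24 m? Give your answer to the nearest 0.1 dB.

72.8 dB SPL

For a point source in a free field, ΔL = −20·log₁₀(d₂/d₁).
ΔL = −20·log₁₀(24/5.3) = -13.12 dB, so L₂ = 85.9 + (-13.12) = 72.8 dB SPL.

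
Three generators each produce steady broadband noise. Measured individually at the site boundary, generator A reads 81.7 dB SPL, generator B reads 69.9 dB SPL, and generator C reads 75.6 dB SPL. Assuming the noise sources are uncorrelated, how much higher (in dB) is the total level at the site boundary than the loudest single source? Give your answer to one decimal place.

Incoherent sources sum as intensities:
L_total = 10·log₁₀(10^(81.7/10) + 10^(69.9/10) + 10^(75.6/10)) = 82.88 dB SPL.
Excess over the loudest (81.7 dB): 82.88 − 81.7 = 1.2 dB.

1.2 dB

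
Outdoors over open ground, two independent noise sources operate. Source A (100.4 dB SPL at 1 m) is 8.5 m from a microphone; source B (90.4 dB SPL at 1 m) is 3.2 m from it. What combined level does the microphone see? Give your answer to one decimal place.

84.1 dB SPL

At the listener: L_A = 100.4 − 20·log₁₀(8.5) = 81.81 dB; L_B = 90.4 − 20·log₁₀(3.2) = 80.30 dB.
Combined: 10·log₁₀(10^(81.81/10)+10^(80.30/10)) = 84.1 dB SPL.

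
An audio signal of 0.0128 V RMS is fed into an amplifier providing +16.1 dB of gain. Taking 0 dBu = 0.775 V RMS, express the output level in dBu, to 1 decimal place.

-19.5 dBu

Input level: 20·log₁₀(0.0128/0.775) = -35.64 dBu.
Output: -35.64 + 16.1 = -19.5 dBu.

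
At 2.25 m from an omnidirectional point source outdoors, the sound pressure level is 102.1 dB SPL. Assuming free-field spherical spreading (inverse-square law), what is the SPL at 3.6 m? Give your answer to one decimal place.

98.0 dB SPL

Free-field point source: level drops by 20·log₁₀ of the distance ratio.
ΔL = −20·log₁₀(3.6/2.25) = -4.08 dB, so L₂ = 102.1 + (-4.08) = 98.0 dB SPL.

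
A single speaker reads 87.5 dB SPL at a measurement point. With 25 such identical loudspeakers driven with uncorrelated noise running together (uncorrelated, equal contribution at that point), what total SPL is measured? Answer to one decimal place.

25 equal incoherent sources raise the level by 10·log₁₀(25) = 13.98 dB.
L_total = 87.5 + 13.98 = 101.5 dB SPL.

101.5 dB SPL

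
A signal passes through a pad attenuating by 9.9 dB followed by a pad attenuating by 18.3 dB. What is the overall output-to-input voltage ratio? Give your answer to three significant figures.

0.0389

Net gain = (−9.9) + (−18.3) = -28.2 dB.
Voltage ratio = 10^(-28.2/20) = 0.0389.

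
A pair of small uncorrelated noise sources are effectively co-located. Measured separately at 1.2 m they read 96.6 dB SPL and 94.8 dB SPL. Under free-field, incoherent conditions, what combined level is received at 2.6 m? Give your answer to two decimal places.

Combined at 1.2 m: 10·log₁₀(10^(96.6/10)+10^(94.8/10)) = 98.803 dB SPL.
Then apply −20·log₁₀(2.6/1.2) = -6.716 dB → 92.09 dB SPL.

92.09 dB SPL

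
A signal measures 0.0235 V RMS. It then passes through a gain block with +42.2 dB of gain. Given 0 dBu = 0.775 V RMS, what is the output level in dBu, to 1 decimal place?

Input level: 20·log₁₀(0.0235/0.775) = -30.36 dBu.
Output: -30.36 + 42.2 = +11.8 dBu.

+11.8 dBu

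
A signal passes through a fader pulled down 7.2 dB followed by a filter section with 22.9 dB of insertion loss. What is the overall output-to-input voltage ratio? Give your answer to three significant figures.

0.0313

Net gain = (−7.2) + (−22.9) = -30.1 dB.
Voltage ratio = 10^(-30.1/20) = 0.0313.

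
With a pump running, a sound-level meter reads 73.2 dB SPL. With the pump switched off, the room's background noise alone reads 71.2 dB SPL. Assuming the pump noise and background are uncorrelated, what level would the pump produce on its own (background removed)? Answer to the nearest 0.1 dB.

Subtract intensities: L_src = 10·log₁₀(10^(L_total/10) − 10^(L_bg/10)).
L_src = 10·log₁₀(10^(73.2/10) − 10^(71.2/10)) = 10·log₁₀(7710000) = 68.9 dB SPL.

68.9 dB SPL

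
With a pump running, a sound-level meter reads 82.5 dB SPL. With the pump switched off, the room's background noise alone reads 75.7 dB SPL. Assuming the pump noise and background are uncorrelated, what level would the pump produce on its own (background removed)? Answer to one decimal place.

Background correction is a power subtraction:
L_src = 10·log₁₀(10^(82.5/10) − 10^(75.7/10)) = 10·log₁₀(140700000) = 81.5 dB SPL.

81.5 dB SPL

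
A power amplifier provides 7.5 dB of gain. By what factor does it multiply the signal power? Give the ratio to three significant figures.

Power ratio = 10^(dB/10).
10^(7.5/10) = 10^(0.7500) = 5.62.

5.62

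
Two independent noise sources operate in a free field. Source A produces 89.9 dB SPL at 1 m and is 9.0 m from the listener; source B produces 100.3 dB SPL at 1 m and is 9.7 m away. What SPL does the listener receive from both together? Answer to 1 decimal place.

At the listener: L_A = 89.9 − 20·log₁₀(9.0) = 70.82 dB; L_B = 100.3 − 20·log₁₀(9.7) = 80.56 dB.
Combined: 10·log₁₀(10^(70.82/10)+10^(80.56/10)) = 81.0 dB SPL.

81.0 dB SPL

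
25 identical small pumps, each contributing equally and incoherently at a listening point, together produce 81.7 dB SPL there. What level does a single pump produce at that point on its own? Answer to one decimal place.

25 equal incoherent sources add 10·log₁₀(25) = 13.98 dB over one source.
L_one = 81.7 − 13.98 = 67.7 dB SPL.

67.7 dB SPL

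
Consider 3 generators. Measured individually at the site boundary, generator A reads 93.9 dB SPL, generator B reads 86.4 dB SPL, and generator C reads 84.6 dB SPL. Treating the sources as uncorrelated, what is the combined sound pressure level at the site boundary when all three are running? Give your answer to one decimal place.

95.0 dB SPL

Uncorrelated sources add in intensity (power), not in dB.
L_total = 10·log₁₀(10^(93.9/10) + 10^(86.4/10) + 10^(84.6/10)) = 10·log₁₀(3180000000) = 95.0 dB SPL.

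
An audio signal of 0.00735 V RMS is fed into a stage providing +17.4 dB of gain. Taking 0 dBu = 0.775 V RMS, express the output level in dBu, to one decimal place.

-23.1 dBu

Input level: 20·log₁₀(0.00735/0.775) = -40.46 dBu.
Output: -40.46 + 17.4 = -23.1 dBu.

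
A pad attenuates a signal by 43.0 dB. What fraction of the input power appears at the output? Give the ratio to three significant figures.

0.0000501

Power ratio = 10^(dB/10).
10^(-43.0/10) = 10^(-4.300) = 0.0000501.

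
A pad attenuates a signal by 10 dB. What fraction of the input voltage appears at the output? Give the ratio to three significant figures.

0.316

Voltage ratio = 10^(dB/20).
10^(-10/20) = 10^(-0.5000) = 0.316.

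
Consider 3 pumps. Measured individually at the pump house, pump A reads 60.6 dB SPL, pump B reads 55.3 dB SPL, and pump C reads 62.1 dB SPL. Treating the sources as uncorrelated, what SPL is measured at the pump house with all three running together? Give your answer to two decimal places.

Uncorrelated sources add in intensity (power), not in dB.
L_total = 10·log₁₀(10^(60.6/10) + 10^(55.3/10) + 10^(62.1/10)) = 10·log₁₀(3109000) = 64.93 dB SPL.

64.93 dB SPL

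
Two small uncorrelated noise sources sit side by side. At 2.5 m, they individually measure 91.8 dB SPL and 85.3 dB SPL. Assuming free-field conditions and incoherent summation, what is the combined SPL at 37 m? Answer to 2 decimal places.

69.27 dB SPL

Combined at 2.5 m: 10·log₁₀(10^(91.8/10)+10^(85.3/10)) = 92.677 dB SPL.
Then apply −20·log₁₀(37/2.5) = -23.405 dB → 69.27 dB SPL.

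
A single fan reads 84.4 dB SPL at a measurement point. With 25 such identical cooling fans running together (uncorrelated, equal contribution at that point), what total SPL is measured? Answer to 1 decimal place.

98.4 dB SPL

25 equal incoherent sources raise the level by 10·log₁₀(25) = 13.98 dB.
L_total = 84.4 + 13.98 = 98.4 dB SPL.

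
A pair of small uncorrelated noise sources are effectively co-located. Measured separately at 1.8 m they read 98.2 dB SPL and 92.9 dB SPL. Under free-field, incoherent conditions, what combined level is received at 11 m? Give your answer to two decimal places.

Combined at 1.8 m: 10·log₁₀(10^(98.2/10)+10^(92.9/10)) = 99.323 dB SPL.
Then apply −20·log₁₀(11/1.8) = -15.722 dB → 83.60 dB SPL.

83.60 dB SPL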